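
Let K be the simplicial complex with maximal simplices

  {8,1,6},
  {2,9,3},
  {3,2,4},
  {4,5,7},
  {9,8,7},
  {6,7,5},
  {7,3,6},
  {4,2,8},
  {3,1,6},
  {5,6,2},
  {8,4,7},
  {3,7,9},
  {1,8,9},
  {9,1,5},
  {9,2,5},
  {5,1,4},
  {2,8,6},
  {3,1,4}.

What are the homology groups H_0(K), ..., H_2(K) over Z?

Take the total order 1 < 2 < 3 < 4 < 5 < 6 < 7 < 8 < 9 on the vertex set. Then K (dimension 2) consists of the simplices:

  0-simplices (9): [1], [2], [3], [4], [5], [6], [7], [8], [9]
  1-simplices (27): (27 of them)
  2-simplices (18): [1,3,4], [1,3,6], [1,4,5], [1,5,9], [1,6,8], [1,8,9], [2,3,4], [2,3,9], [2,4,8], [2,5,6], [2,5,9], [2,6,8], [3,6,7], [3,7,9], [4,5,7], [4,7,8], [5,6,7], [7,8,9]

so the chain groups are C_0 ≅ Z^9, C_1 ≅ Z^27, C_2 ≅ Z^18.

The boundary map ∂_1: C_1 → C_0 maps an edge to its endpoints' difference, ∂[p,q] = q − p.
This gives a 9×27 integer matrix of rank 8; reducing to Smith normal form yields diagonal entries (1,1,1,1,1,1,1,1).

The boundary map ∂_2: C_2 → C_1 acts by ∂[p,q,r] = [q,r] − [p,r] + [p,q]. For instance
  ∂[2,3,9] = [3,9] − [2,9] + [2,3],
  ∂[7,8,9] = [8,9] − [7,9] + [7,8].
As a 27×18 matrix over Z this has rank 17, with invariant factors (1,1,1,1,1,1,1,1,1,1,1,1,1,1,1,1,1).

Reading off H_k = ker ∂_k / im ∂_{k+1}:

  H_0: rank C_0 − rank ∂_1 = 9 − 8 = 1, and the invariant factors of ∂_1 are all 1, so H_0 = Z.
  H_1: rank ker ∂_1 − rank ∂_2 = (27 − 8) − 17 = 2, and the invariant factors of ∂_2 are all 1, so H_1 = Z^2.
  H_2: rank ker ∂_2 − rank ∂_3 = (18 − 17) − 0 = 1, and there is no ∂_3, so H_2 = Z.

H_0 = Z,  H_1 = Z^2,  H_2 = Z.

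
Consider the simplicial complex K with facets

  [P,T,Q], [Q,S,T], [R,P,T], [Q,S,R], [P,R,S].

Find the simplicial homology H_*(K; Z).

H_0 = Z,  H_1 = Z,  H_2 = 0.

Order the vertices as P < Q < R < S < T. Listing each simplex with vertices in this order, K has dimension 2 with simplices:

  0-simplices (5): P, Q, R, S, T
  1-simplices (10): PQ, PR, PS, PT, QR, QS, QT, RS, RT, ST
  2-simplices (5): PQT, PRS, PRT, QRS, QST

giving chain groups C_0 ≅ Z^5, C_1 ≅ Z^10, C_2 ≅ Z^5.

∂_1: C_1 → C_0 sends each edge [p,q] (with p < q) to q − p. For instance
  ∂QT = T − Q.
The 5×10 boundary matrix has rank 4 and Smith normal form diag(1,1,1,1).

The boundary map ∂_2: C_2 → C_1 acts by ∂[p,q,r] = [q,r] − [p,r] + [p,q]. For instance
  ∂PRT = RT − PT + PR,
  ∂QRS = RS − QS + QR.
The 10×5 boundary matrix has rank 5 and Smith normal form diag(1,1,1,1,1).

Computing H_k = (kernel of ∂_k) / (image of ∂_{k+1}):

  H_0: rank C_0 − rank ∂_1 = 5 − 4 = 1, and the invariant factors of ∂_1 are all 1, so H_0 = Z.
  H_1: rank ker ∂_1 − rank ∂_2 = (10 − 4) − 5 = 1, and the invariant factors of ∂_2 are all 1, so H_1 = Z.
  H_2: rank ker ∂_2 − rank ∂_3 = (5 − 5) − 0 = 0, and there is no ∂_3, so H_2 = 0.

As a check, the Euler characteristic is 5 − 10 + 5 = 0, which agrees with 1 − 1 + 0 = 0.
(K is a triangulation of the Möbius band.)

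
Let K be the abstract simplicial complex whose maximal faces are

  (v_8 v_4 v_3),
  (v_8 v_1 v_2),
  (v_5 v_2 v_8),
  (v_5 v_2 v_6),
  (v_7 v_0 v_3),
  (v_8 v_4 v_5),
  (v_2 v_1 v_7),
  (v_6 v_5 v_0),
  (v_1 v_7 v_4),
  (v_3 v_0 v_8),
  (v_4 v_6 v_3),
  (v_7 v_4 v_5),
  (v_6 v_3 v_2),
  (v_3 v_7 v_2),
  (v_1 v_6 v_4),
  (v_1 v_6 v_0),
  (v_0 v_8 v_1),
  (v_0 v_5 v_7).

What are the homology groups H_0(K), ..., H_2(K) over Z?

H_0 ≅ Z,  H_1 ≅ Z^2,  H_2 ≅ Z.

We work with the vertex ordering v_0 < v_1 < v_2 < v_3 < v_4 < v_5 < v_6 < v_7 < v_8. The simplices of K, each written with vertices in increasing order, are:

  0-simplices (9): [v_0], [v_1], [v_2], [v_3], [v_4], [v_5], [v_6], [v_7], [v_8]
  1-simplices (27): (27 of them)
  2-simplices (18): (18 of them)

so the chain groups are C_0 ≅ Z^9, C_1 ≅ Z^27, C_2 ≅ Z^18.

Boundary ∂_1: C_1 → C_0 is given by ∂[p,q] = [q] − [p]. For instance
  ∂[v_3,v_6] = [v_6] − [v_3].
As a 9×27 matrix over Z this has rank 8, with invariant factors (1,1,1,1,1,1,1,1).

The boundary map ∂_2: C_2 → C_1 acts by ∂[p,q,r] = [q,r] − [p,r] + [p,q]. For instance
  ∂[v_0,v_1,v_8] = [v_1,v_8] − [v_0,v_8] + [v_0,v_1],
  ∂[v_4,v_5,v_7] = [v_5,v_7] − [v_4,v_7] + [v_4,v_5].
This gives a 27×18 integer matrix of rank 17; reducing to Smith normal form yields diagonal entries (1,1,1,1,1,1,1,1,1,1,1,1,1,1,1,1,1).

Reading off H_k = ker ∂_k / im ∂_{k+1}:

  H_0: rank C_0 − rank ∂_1 = 9 − 8 = 1, and the invariant factors of ∂_1 are all 1, so H_0 = Z.
  H_1: rank ker ∂_1 − rank ∂_2 = (27 − 8) − 17 = 2, and the invariant factors of ∂_2 are all 1, so H_1 = Z^2.
  H_2: rank ker ∂_2 − rank ∂_3 = (18 − 17) − 0 = 1, and there is no ∂_3, so H_2 = Z.

As a check, the Euler characteristic is 9 − 27 + 18 = 0, which agrees with 1 − 2 + 1 = 0.
(K is a triangulation of the torus T^2.)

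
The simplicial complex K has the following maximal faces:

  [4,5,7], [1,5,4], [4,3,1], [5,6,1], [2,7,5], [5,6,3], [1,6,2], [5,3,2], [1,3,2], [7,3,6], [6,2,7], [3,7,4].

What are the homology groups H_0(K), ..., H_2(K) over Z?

H_0 = Z,  H_1 = Z/2Z,  H_2 = 0.

We work with the vertex ordering 1 < 2 < 3 < 4 < 5 < 6 < 7. The simplices of K, each written with vertices in increasing order, are:

  0-simplices (7): [1], [2], [3], [4], [5], [6], [7]
  1-simplices (18): [1,2], [1,3], [1,4], [1,5], [1,6], [2,3], [2,5], [2,6], [2,7], [3,4], [3,5], [3,6], [3,7], [4,5], [4,7], [5,6], [5,7], [6,7]
  2-simplices (12): [1,2,3], [1,2,6], [1,3,4], [1,4,5], [1,5,6], [2,3,5], [2,5,7], [2,6,7], [3,4,7], [3,5,6], [3,6,7], [4,5,7]

Hence C_0 ≅ Z^7, C_1 ≅ Z^18, C_2 ≅ Z^12.

Boundary ∂_1: C_1 → C_0 sends each edge [p,q] (with p < q) to q − p.
This gives a 7×18 integer matrix of rank 6; reducing to Smith normal form yields diagonal entries (1,1,1,1,1,1).

Boundary ∂_2: C_2 → C_1 acts by ∂[p,q,r] = [q,r] − [p,r] + [p,q]. For instance
  ∂[1,2,6] = [2,6] − [1,6] + [1,2],
  ∂[2,3,5] = [3,5] − [2,5] + [2,3].
The 18×12 boundary matrix has rank 12 and Smith normal form diag(1,1,1,1,1,1,1,1,1,1,1,2).

Computing H_k = (kernel of ∂_k) / (image of ∂_{k+1}):

  H_0: rank C_0 − rank ∂_1 = 7 − 6 = 1, and the invariant factors of ∂_1 are all 1, so H_0 ≅ Z.
  H_1: rank ker ∂_1 − rank ∂_2 = (18 − 6) − 12 = 0, and ∂_2 has invariant factor 2 > 1, so H_1 ≅ Z/2Z.
  H_2: rank ker ∂_2 − rank ∂_3 = (12 − 12) − 0 = 0, and there is no ∂_3, so H_2 ≅ 0.

(K is a triangulation of the real projective plane RP^2.)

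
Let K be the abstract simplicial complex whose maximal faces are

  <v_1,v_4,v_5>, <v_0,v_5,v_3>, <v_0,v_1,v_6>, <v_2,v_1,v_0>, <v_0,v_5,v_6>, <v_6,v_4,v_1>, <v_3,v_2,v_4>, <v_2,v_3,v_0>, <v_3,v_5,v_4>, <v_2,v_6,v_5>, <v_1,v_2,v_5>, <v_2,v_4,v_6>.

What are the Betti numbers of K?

We work with the vertex ordering v_0 < v_1 < v_2 < v_3 < v_4 < v_5 < v_6. The simplices of K, each written with vertices in increasing order, are:

  0-simplices (7): [v_0], [v_1], [v_2], [v_3], [v_4], [v_5], [v_6]
  1-simplices (18): (18 of them)
  2-simplices (12): (12 of them)

Hence C_0 ≅ Z^7, C_1 ≅ Z^18, C_2 ≅ Z^12.

∂_1: C_1 → C_0 sends each edge [p,q] (with p < q) to q − p.
This gives a 7×18 integer matrix of rank 6; reducing to Smith normal form yields diagonal entries (1,1,1,1,1,1).

The boundary map ∂_2: C_2 → C_1 sends each 2-simplex [p,q,r] to [q,r] − [p,r] + [p,q]. For instance
  ∂[v_0,v_1,v_6] = [v_1,v_6] − [v_0,v_6] + [v_0,v_1],
  ∂[v_1,v_4,v_6] = [v_4,v_6] − [v_1,v_6] + [v_1,v_4].
This gives a 18×12 integer matrix of rank 12; reducing to Smith normal form yields diagonal entries (1,1,1,1,1,1,1,1,1,1,1,2).

From H_k ≅ ker(∂_k) / im(∂_{k+1}) we obtain:

  H_0: rank C_0 − rank ∂_1 = 7 − 6 = 1, and the invariant factors of ∂_1 are all 1, so H_0 ≅ Z.
  H_1: rank ker ∂_1 − rank ∂_2 = (18 − 6) − 12 = 0, and ∂_2 has invariant factor 2 > 1, so H_1 ≅ Z/2.
  H_2: rank ker ∂_2 − rank ∂_3 = (12 − 12) − 0 = 0, and there is no ∂_3, so H_2 ≅ 0.

As a check, the Euler characteristic is 7 − 18 + 12 = 1, which agrees with 1 − 0 + 0 = 1.
(K is a triangulation of the real projective plane RP^2.)

Hence the Betti numbers are b_0 = 1, b_1 = 0, b_2 = 0.

b_0 = 1, b_1 = 0, b_2 = 0.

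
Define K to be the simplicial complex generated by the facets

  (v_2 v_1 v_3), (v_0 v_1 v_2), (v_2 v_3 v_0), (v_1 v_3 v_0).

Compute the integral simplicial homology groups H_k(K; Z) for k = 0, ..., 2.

H_0 = Z,  H_1 = 0,  H_2 = Z.

Fix the vertex order v_0 < v_1 < v_2 < v_3 and write every simplex with vertices in increasing order. Then dim K = 2 and the simplices of K are:

  0-simplices (4): [v_0], [v_1], [v_2], [v_3]
  1-simplices (6): [v_0,v_1], [v_0,v_2], [v_0,v_3], [v_1,v_2], [v_1,v_3], [v_2,v_3]
  2-simplices (4): [v_0,v_1,v_2], [v_0,v_1,v_3], [v_0,v_2,v_3], [v_1,v_2,v_3]

so the chain groups are C_0 ≅ Z^4, C_1 ≅ Z^6, C_2 ≅ Z^4.

Boundary ∂_1: C_1 → C_0 sends each edge [p,q] (with p < q) to q − p. For instance
  ∂[v_0,v_3] = [v_3] − [v_0].
The resulting 4×6 matrix has rank 3, and its Smith normal form has invariant factors (1,1,1).

Boundary ∂_2: C_2 → C_1 maps a triangle to the signed sum of its edges. For instance
  ∂[v_0,v_1,v_3] = [v_1,v_3] − [v_0,v_3] + [v_0,v_1],
  ∂[v_0,v_2,v_3] = [v_2,v_3] − [v_0,v_3] + [v_0,v_2].
As a 6×4 matrix over Z this has rank 3, with invariant factors (1,1,1).

From H_k ≅ ker(∂_k) / im(∂_{k+1}) we obtain:

  H_0: rank C_0 − rank ∂_1 = 4 − 3 = 1, and the invariant factors of ∂_1 are all 1, so H_0 = Z.
  H_1: rank ker ∂_1 − rank ∂_2 = (6 − 3) − 3 = 0, and the invariant factors of ∂_2 are all 1, so H_1 = 0.
  H_2: rank ker ∂_2 − rank ∂_3 = (4 − 3) − 0 = 1, and there is no ∂_3, so H_2 = Z.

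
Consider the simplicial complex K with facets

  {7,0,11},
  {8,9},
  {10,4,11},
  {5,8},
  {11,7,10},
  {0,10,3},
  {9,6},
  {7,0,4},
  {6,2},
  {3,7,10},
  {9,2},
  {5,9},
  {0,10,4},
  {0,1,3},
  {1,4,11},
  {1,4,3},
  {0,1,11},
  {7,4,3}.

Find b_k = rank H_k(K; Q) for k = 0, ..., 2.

b_0 = 2, b_1 = 2, b_2 = 0.

Order the vertices as 0 < 1 < 2 < 3 < 4 < 5 < 6 < 7 < 8 < 9 < 10 < 11. Listing each simplex with vertices in this order, K has dimension 2 with simplices:

  0-simplices (12): [0], [1], [2], [3], [4], [5], [6], [7], [8], [9], [10], [11]
  1-simplices (24): (24 of them)
  2-simplices (12): [0,1,3], [0,1,11], [0,3,10], [0,4,7], [0,4,10], [0,7,11], [1,3,4], [1,4,11], [3,4,7], [3,7,10], [4,10,11], [7,10,11]

so the chain groups are C_0 ≅ Z^12, C_1 ≅ Z^24, C_2 ≅ Z^12.

Boundary ∂_1: C_1 → C_0 is given by ∂[p,q] = [q] − [p].
The 12×24 boundary matrix has rank 10 and Smith normal form diag(1,1,1,1,1,1,1,1,1,1).

Boundary ∂_2: C_2 → C_1 acts by ∂[p,q,r] = [q,r] − [p,r] + [p,q]. For instance
  ∂[1,4,11] = [4,11] − [1,11] + [1,4],
  ∂[0,7,11] = [7,11] − [0,11] + [0,7].
The resulting 24×12 matrix has rank 12, and its Smith normal form has invariant factors (1,1,1,1,1,1,1,1,1,1,1,2).

From H_k ≅ ker(∂_k) / im(∂_{k+1}) we obtain:

  H_0: rank C_0 − rank ∂_1 = 12 − 10 = 2, and the invariant factors of ∂_1 are all 1, so H_0 = Z^2.
  H_1: rank ker ∂_1 − rank ∂_2 = (24 − 10) − 12 = 2, and ∂_2 has invariant factor 2 > 1, so H_1 = Z^2 ⊕ Z/2Z.
  H_2: rank ker ∂_2 − rank ∂_3 = (12 − 12) − 0 = 0, and there is no ∂_3, so H_2 = 0.

Hence the Betti numbers are b_0 = 2, b_1 = 2, b_2 = 0.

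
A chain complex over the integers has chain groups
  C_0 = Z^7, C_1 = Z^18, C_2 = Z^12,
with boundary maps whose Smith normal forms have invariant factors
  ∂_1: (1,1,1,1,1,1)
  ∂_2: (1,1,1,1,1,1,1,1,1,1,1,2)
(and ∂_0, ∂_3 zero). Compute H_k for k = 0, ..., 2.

H_0: b_0 = 7 − 0 − 6 = 1; torsion from ∂_1 factors > 1: none. So H_0 ≅ Z.
H_1: b_1 = 18 − 6 − 12 = 0; torsion from ∂_2 factors > 1: [2]. So H_1 ≅ Z_2.
H_2: b_2 = 12 − 12 − 0 = 0; torsion from ∂_3 factors > 1: none. So H_2 ≅ 0.

H_0 ≅ Z,  H_1 ≅ Z_2,  H_2 = 0.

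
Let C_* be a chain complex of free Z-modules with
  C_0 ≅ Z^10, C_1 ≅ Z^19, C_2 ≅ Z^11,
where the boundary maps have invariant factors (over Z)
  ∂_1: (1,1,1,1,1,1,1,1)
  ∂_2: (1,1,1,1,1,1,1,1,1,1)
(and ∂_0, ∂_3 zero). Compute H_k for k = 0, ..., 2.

H_0 = Z^2,  H_1 = Z,  H_2 = Z.

H_0: b_0 = 10 − 0 − 8 = 2; torsion from ∂_1 factors > 1: none. So H_0 = Z^2.
H_1: b_1 = 19 − 8 − 10 = 1; torsion from ∂_2 factors > 1: none. So H_1 = Z.
H_2: b_2 = 11 − 10 − 0 = 1; torsion from ∂_3 factors > 1: none. So H_2 = Z.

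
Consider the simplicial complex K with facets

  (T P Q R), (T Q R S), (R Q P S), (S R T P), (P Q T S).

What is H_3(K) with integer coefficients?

H_3 ≅ Z.

We work with the vertex ordering P < Q < R < S < T. The simplices of K, each written with vertices in increasing order, are:

  0-simplices (5): P, Q, R, S, T
  1-simplices (10): PQ, PR, PS, PT, QR, QS, QT, RS, RT, ST
  2-simplices (10): PQR, PQS, PQT, PRS, PRT, PST, QRS, QRT, QST, RST
  3-simplices (5): PQRS, PQRT, PQST, PRST, QRST

Hence C_0 ≅ Z^5, C_1 ≅ Z^10, C_2 ≅ Z^10, C_3 ≅ Z^5.

The boundary map ∂_1: C_1 → C_0 maps an edge to its endpoints' difference, ∂[p,q] = q − p. For instance
  ∂QT = T − Q.
The 5×10 boundary matrix has rank 4 and Smith normal form diag(1,1,1,1).

Boundary ∂_2: C_2 → C_1 sends each 2-simplex [p,q,r] to [q,r] − [p,r] + [p,q]. For instance
  ∂QRT = RT − QT + QR,
  ∂PRS = RS − PS + PR.
As a 10×10 matrix over Z this has rank 6, with invariant factors (1,1,1,1,1,1).

The boundary map ∂_3: C_3 → C_2 sends each 3-simplex σ to the alternating sum Σ_i (−1)^i (σ with its i-th vertex removed). For instance
  ∂PQRS = QRS − PRS + PQS − PQR,
  ∂PQST = QST − PST + PQT − PQS.
This gives a 10×5 integer matrix of rank 4; reducing to Smith normal form yields diagonal entries (1,1,1,1).

From H_k ≅ ker(∂_k) / im(∂_{k+1}) we obtain:

  H_3: rank ker ∂_3 − rank ∂_4 = (5 − 4) − 0 = 1, and there is no ∂_4, so H_3 ≅ Z.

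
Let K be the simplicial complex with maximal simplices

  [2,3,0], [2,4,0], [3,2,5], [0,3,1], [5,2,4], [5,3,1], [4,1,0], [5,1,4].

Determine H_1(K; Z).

Take the total order 0 < 1 < 2 < 3 < 4 < 5 on the vertex set. Then K (dimension 2) consists of the simplices:

  0-simplices (6): [0], [1], [2], [3], [4], [5]
  1-simplices (12): [0,1], [0,2], [0,3], [0,4], [1,3], [1,4], [1,5], [2,3], [2,4], [2,5], [3,5], [4,5]
  2-simplices (8): [0,1,3], [0,1,4], [0,2,3], [0,2,4], [1,3,5], [1,4,5], [2,3,5], [2,4,5]

giving chain groups C_0 ≅ Z^6, C_1 ≅ Z^12, C_2 ≅ Z^8.

∂_1: C_1 → C_0 maps an edge to its endpoints' difference, ∂[p,q] = q − p. For instance
  ∂[3,5] = [5] − [3].
The 6×12 boundary matrix has rank 5 and Smith normal form diag(1,1,1,1,1).

∂_2: C_2 → C_1 maps a triangle to the signed sum of its edges. For instance
  ∂[0,1,4] = [1,4] − [0,4] + [0,1],
  ∂[2,4,5] = [4,5] − [2,5] + [2,4].
This gives a 12×8 integer matrix of rank 7; reducing to Smith normal form yields diagonal entries (1,1,1,1,1,1,1).

From H_k ≅ ker(∂_k) / im(∂_{k+1}) we obtain:

  H_1: rank ker ∂_1 − rank ∂_2 = (12 − 5) − 7 = 0, and the invariant factors of ∂_2 are all 1, so H_1 = 0.

H_1 ≅ 0.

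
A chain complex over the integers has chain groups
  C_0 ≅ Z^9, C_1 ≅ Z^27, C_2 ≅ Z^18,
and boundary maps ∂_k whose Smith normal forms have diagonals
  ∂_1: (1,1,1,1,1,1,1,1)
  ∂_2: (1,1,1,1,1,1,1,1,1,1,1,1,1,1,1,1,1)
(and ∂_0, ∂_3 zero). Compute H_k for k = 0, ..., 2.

H_0 = Z,  H_1 = Z^2,  H_2 = Z.

H_0: b_0 = 9 − 0 − 8 = 1; torsion from ∂_1 factors > 1: none. So H_0 = Z.
H_1: b_1 = 27 − 8 − 17 = 2; torsion from ∂_2 factors > 1: none. So H_1 = Z^2.
H_2: b_2 = 18 − 17 − 0 = 1; torsion from ∂_3 factors > 1: none. So H_2 = Z.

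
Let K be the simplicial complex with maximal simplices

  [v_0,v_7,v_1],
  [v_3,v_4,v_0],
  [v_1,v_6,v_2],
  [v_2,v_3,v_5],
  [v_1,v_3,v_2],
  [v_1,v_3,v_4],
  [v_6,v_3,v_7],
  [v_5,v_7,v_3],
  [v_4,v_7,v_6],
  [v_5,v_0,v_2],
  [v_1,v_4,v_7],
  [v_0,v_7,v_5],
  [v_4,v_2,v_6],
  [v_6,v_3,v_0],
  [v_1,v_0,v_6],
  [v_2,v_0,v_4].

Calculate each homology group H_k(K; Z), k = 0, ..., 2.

H_0 = Z,  H_1 = Z^2,  H_2 = Z.

Fix the vertex order v_0 < v_1 < v_2 < v_3 < v_4 < v_5 < v_6 < v_7 and write every simplex with vertices in increasing order. Then dim K = 2 and the simplices of K are:

  0-simplices (8): [v_0], [v_1], [v_2], [v_3], [v_4], [v_5], [v_6], [v_7]
  1-simplices (24): (24 of them)
  2-simplices (16): (16 of them)

so the chain groups are C_0 ≅ Z^8, C_1 ≅ Z^24, C_2 ≅ Z^16.

∂_1: C_1 → C_0 sends each edge [p,q] (with p < q) to q − p. For instance
  ∂[v_3,v_5] = [v_5] − [v_3].
This gives a 8×24 integer matrix of rank 7; reducing to Smith normal form yields diagonal entries (1,1,1,1,1,1,1).

The boundary map ∂_2: C_2 → C_1 maps a triangle to the signed sum of its edges. For instance
  ∂[v_2,v_3,v_5] = [v_3,v_5] − [v_2,v_5] + [v_2,v_3],
  ∂[v_2,v_4,v_6] = [v_4,v_6] − [v_2,v_6] + [v_2,v_4].
This gives a 24×16 integer matrix of rank 15; reducing to Smith normal form yields diagonal entries (1,1,1,1,1,1,1,1,1,1,1,1,1,1,1).

Now H_k = ker ∂_k / im ∂_{k+1}, so:

  H_0: rank C_0 − rank ∂_1 = 8 − 7 = 1, and the invariant factors of ∂_1 are all 1, so H_0 = Z.
  H_1: rank ker ∂_1 − rank ∂_2 = (24 − 7) − 15 = 2, and the invariant factors of ∂_2 are all 1, so H_1 = Z^2.
  H_2: rank ker ∂_2 − rank ∂_3 = (16 − 15) − 0 = 1, and there is no ∂_3, so H_2 = Z.

(K is a triangulation of the torus T^2.)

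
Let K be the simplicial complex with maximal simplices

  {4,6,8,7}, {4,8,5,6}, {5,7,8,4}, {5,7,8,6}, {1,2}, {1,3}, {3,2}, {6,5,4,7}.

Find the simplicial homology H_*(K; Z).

Take the total order 1 < 2 < 3 < 4 < 5 < 6 < 7 < 8 on the vertex set. Then K (dimension 3) consists of the simplices:

  0-simplices (8): [1], [2], [3], [4], [5], [6], [7], [8]
  1-simplices (13): [1,2], [1,3], [2,3], [4,5], [4,6], [4,7], [4,8], [5,6], [5,7], [5,8], [6,7], [6,8], [7,8]
  2-simplices (10): [4,5,6], [4,5,7], [4,5,8], [4,6,7], [4,6,8], [4,7,8], [5,6,7], [5,6,8], [5,7,8], [6,7,8]
  3-simplices (5): [4,5,6,7], [4,5,6,8], [4,5,7,8], [4,6,7,8], [5,6,7,8]

giving chain groups C_0 ≅ Z^8, C_1 ≅ Z^13, C_2 ≅ Z^10, C_3 ≅ Z^5.

Boundary ∂_1: C_1 → C_0 sends each edge [p,q] (with p < q) to q − p.
The 8×13 boundary matrix has rank 6 and Smith normal form diag(1,1,1,1,1,1).

The boundary map ∂_2: C_2 → C_1 sends each 2-simplex [p,q,r] to [q,r] − [p,r] + [p,q]. For instance
  ∂[4,5,6] = [5,6] − [4,6] + [4,5],
  ∂[4,7,8] = [7,8] − [4,8] + [4,7].
The resulting 13×10 matrix has rank 6, and its Smith normal form has invariant factors (1,1,1,1,1,1).

Boundary ∂_3: C_3 → C_2 sends each 3-simplex σ to the alternating sum Σ_i (−1)^i (σ with its i-th vertex removed). For instance
  ∂[5,6,7,8] = [6,7,8] − [5,7,8] + [5,6,8] − [5,6,7],
  ∂[4,6,7,8] = [6,7,8] − [4,7,8] + [4,6,8] − [4,6,7].
This gives a 10×5 integer matrix of rank 4; reducing to Smith normal form yields diagonal entries (1,1,1,1).

From H_k ≅ ker(∂_k) / im(∂_{k+1}) we obtain:

  H_0: rank C_0 − rank ∂_1 = 8 − 6 = 2, and the invariant factors of ∂_1 are all 1, so H_0 = Z^2.
  H_1: rank ker ∂_1 − rank ∂_2 = (13 − 6) − 6 = 1, and the invariant factors of ∂_2 are all 1, so H_1 = Z.
  H_2: rank ker ∂_2 − rank ∂_3 = (10 − 6) − 4 = 0, and the invariant factors of ∂_3 are all 1, so H_2 = 0.
  H_3: rank ker ∂_3 − rank ∂_4 = (5 − 4) − 0 = 1, and there is no ∂_4, so H_3 = Z.

As a check, the Euler characteristic is 8 − 13 + 10 − 5 = 0, which agrees with 2 − 1 + 0 − 1 = 0.

H_0 ≅ Z^2,  H_1 ≅ Z,  H_2 = 0,  H_3 ≅ Z.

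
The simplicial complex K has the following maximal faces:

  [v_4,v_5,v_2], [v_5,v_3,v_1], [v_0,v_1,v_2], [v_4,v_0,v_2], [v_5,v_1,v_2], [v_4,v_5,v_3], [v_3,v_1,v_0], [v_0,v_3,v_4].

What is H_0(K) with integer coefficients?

H_0 ≅ Z.

We work with the vertex ordering v_0 < v_1 < v_2 < v_3 < v_4 < v_5. The simplices of K, each written with vertices in increasing order, are:

  0-simplices (6): [v_0], [v_1], [v_2], [v_3], [v_4], [v_5]
  1-simplices (12): [v_0,v_1], [v_0,v_2], [v_0,v_3], [v_0,v_4], [v_1,v_2], [v_1,v_3], [v_1,v_5], [v_2,v_4], [v_2,v_5], [v_3,v_4], [v_3,v_5], [v_4,v_5]
  2-simplices (8): [v_0,v_1,v_2], [v_0,v_1,v_3], [v_0,v_2,v_4], [v_0,v_3,v_4], [v_1,v_2,v_5], [v_1,v_3,v_5], [v_2,v_4,v_5], [v_3,v_4,v_5]

giving chain groups C_0 ≅ Z^6, C_1 ≅ Z^12, C_2 ≅ Z^8.

Boundary ∂_1: C_1 → C_0 is given by ∂[p,q] = [q] − [p]. For instance
  ∂[v_1,v_2] = [v_2] − [v_1].
This gives a 6×12 integer matrix of rank 5; reducing to Smith normal form yields diagonal entries (1,1,1,1,1).

Boundary ∂_2: C_2 → C_1 acts by ∂[p,q,r] = [q,r] − [p,r] + [p,q]. For instance
  ∂[v_2,v_4,v_5] = [v_4,v_5] − [v_2,v_5] + [v_2,v_4],
  ∂[v_0,v_3,v_4] = [v_3,v_4] − [v_0,v_4] + [v_0,v_3].
This gives a 12×8 integer matrix of rank 7; reducing to Smith normal form yields diagonal entries (1,1,1,1,1,1,1).

Reading off H_k = ker ∂_k / im ∂_{k+1}:

  H_0: rank C_0 − rank ∂_1 = 6 − 5 = 1, and the invariant factors of ∂_1 are all 1, so H_0 = Z.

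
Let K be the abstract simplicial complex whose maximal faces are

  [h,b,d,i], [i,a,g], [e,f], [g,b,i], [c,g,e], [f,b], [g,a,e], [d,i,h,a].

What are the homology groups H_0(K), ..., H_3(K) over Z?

Order the vertices as a < b < c < d < e < f < g < h < i. Listing each simplex with vertices in this order, K has dimension 3 with simplices:

  0-simplices (9): a, b, c, d, e, f, g, h, i
  1-simplices (18): ad, ae, ag, ah, ai, bd, bf, bg, bh, bi, ce, cg, dh, di, ef, eg, gi, hi
  2-simplices (11): adh, adi, aeg, agi, ahi, bdh, bdi, bgi, bhi, ceg, dhi
  3-simplices (2): adhi, bdhi

so the chain groups are C_0 ≅ Z^9, C_1 ≅ Z^18, C_2 ≅ Z^11, C_3 ≅ Z^2.

The boundary map ∂_1: C_1 → C_0 sends each edge [p,q] (with p < q) to q − p. For instance
  ∂eg = g − e.
The 9×18 boundary matrix has rank 8 and Smith normal form diag(1,1,1,1,1,1,1,1).

∂_2: C_2 → C_1 sends each 2-simplex [p,q,r] to [q,r] − [p,r] + [p,q]. For instance
  ∂adi = di − ai + ad,
  ∂bdi = di − bi + bd.
The 18×11 boundary matrix has rank 9 and Smith normal form diag(1,1,1,1,1,1,1,1,1).

Boundary ∂_3: C_3 → C_2 sends each 3-simplex σ to the alternating sum Σ_i (−1)^i (σ with its i-th vertex removed). For instance
  ∂adhi = dhi − ahi + adi − adh,
  ∂bdhi = dhi − bhi + bdi − bdh.
This gives a 11×2 integer matrix of rank 2; reducing to Smith normal form yields diagonal entries (1,1).

Now H_k = ker ∂_k / im ∂_{k+1}, so:

  H_0: rank C_0 − rank ∂_1 = 9 − 8 = 1, and the invariant factors of ∂_1 are all 1, so H_0 = Z.
  H_1: rank ker ∂_1 − rank ∂_2 = (18 − 8) − 9 = 1, and the invariant factors of ∂_2 are all 1, so H_1 = Z.
  H_2: rank ker ∂_2 − rank ∂_3 = (11 − 9) − 2 = 0, and the invariant factors of ∂_3 are all 1, so H_2 = 0.
  H_3: rank ker ∂_3 − rank ∂_4 = (2 − 2) − 0 = 0, and there is no ∂_4, so H_3 = 0.

H_0 = Z,  H_1 = Z,  H_2 = 0,  H_3 = 0.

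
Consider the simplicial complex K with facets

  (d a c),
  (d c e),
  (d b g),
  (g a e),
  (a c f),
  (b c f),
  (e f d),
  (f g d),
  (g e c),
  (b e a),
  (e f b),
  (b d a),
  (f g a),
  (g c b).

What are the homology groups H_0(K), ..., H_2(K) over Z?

H_0 ≅ Z,  H_1 ≅ Z^2,  H_2 ≅ Z.

Order the vertices as a < b < c < d < e < f < g. Listing each simplex with vertices in this order, K has dimension 2 with simplices:

  0-simplices (7): a, b, c, d, e, f, g
  1-simplices (21): ab, ac, ad, ae, af, ag, bc, bd, be, bf, bg, cd, ce, cf, cg, de, df, dg, ef, eg, fg
  2-simplices (14): abd, abe, acd, acf, aeg, afg, bcf, bcg, bdg, bef, cde, ceg, def, dfg

so the chain groups are C_0 ≅ Z^7, C_1 ≅ Z^21, C_2 ≅ Z^14.

The boundary map ∂_1: C_1 → C_0 maps an edge to its endpoints' difference, ∂[p,q] = q − p. For instance
  ∂ce = e − c.
The resulting 7×21 matrix has rank 6, and its Smith normal form has invariant factors (1,1,1,1,1,1).

Boundary ∂_2: C_2 → C_1 maps a triangle to the signed sum of its edges. For instance
  ∂abd = bd − ad + ab,
  ∂def = ef − df + de.
This gives a 21×14 integer matrix of rank 13; reducing to Smith normal form yields diagonal entries (1,1,1,1,1,1,1,1,1,1,1,1,1).

From H_k ≅ ker(∂_k) / im(∂_{k+1}) we obtain:

  H_0: rank C_0 − rank ∂_1 = 7 − 6 = 1, and the invariant factors of ∂_1 are all 1, so H_0 ≅ Z.
  H_1: rank ker ∂_1 − rank ∂_2 = (21 − 6) − 13 = 2, and the invariant factors of ∂_2 are all 1, so H_1 ≅ Z^2.
  H_2: rank ker ∂_2 − rank ∂_3 = (14 − 13) − 0 = 1, and there is no ∂_3, so H_2 ≅ Z.

As a check, the Euler characteristic is 7 − 21 + 14 = 0, which agrees with 1 − 2 + 1 = 0.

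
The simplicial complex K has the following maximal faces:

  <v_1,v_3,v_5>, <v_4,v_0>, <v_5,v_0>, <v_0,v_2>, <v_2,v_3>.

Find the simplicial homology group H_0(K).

Order the vertices as v_0 < v_1 < v_2 < v_3 < v_4 < v_5. Listing each simplex with vertices in this order, K has dimension 2 with simplices:

  0-simplices (6): [v_0], [v_1], [v_2], [v_3], [v_4], [v_5]
  1-simplices (7): [v_0,v_2], [v_0,v_4], [v_0,v_5], [v_1,v_3], [v_1,v_5], [v_2,v_3], [v_3,v_5]
  2-simplices (1): [v_1,v_3,v_5]

giving chain groups C_0 ≅ Z^6, C_1 ≅ Z^7, C_2 ≅ Z^1.

The boundary map ∂_1: C_1 → C_0 is given by ∂[p,q] = [q] − [p].
As a 6×7 matrix over Z this has rank 5, with invariant factors (1,1,1,1,1).

Boundary ∂_2: C_2 → C_1 sends each 2-simplex [p,q,r] to [q,r] − [p,r] + [p,q]. For instance
  ∂[v_1,v_3,v_5] = [v_3,v_5] − [v_1,v_5] + [v_1,v_3].
As a 7×1 matrix over Z this has rank 1, with invariant factors (1).

Reading off H_k = ker ∂_k / im ∂_{k+1}:

  H_0: rank C_0 − rank ∂_1 = 6 − 5 = 1, and the invariant factors of ∂_1 are all 1, so H_0 ≅ Z.

H_0 = Z.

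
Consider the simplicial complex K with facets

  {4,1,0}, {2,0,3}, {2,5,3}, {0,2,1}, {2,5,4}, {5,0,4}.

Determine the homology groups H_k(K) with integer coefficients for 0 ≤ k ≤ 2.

Take the total order 0 < 1 < 2 < 3 < 4 < 5 on the vertex set. Then K (dimension 2) consists of the simplices:

  0-simplices (6): [0], [1], [2], [3], [4], [5]
  1-simplices (12): [0,1], [0,2], [0,3], [0,4], [0,5], [1,2], [1,4], [2,3], [2,4], [2,5], [3,5], [4,5]
  2-simplices (6): [0,1,2], [0,1,4], [0,2,3], [0,4,5], [2,3,5], [2,4,5]

so the chain groups are C_0 ≅ Z^6, C_1 ≅ Z^12, C_2 ≅ Z^6.

The boundary map ∂_1: C_1 → C_0 maps an edge to its endpoints' difference, ∂[p,q] = q − p. For instance
  ∂[0,3] = [3] − [0].
The 6×12 boundary matrix has rank 5 and Smith normal form diag(1,1,1,1,1).

Boundary ∂_2: C_2 → C_1 sends each 2-simplex [p,q,r] to [q,r] − [p,r] + [p,q]. For instance
  ∂[0,4,5] = [4,5] − [0,5] + [0,4],
  ∂[2,3,5] = [3,5] − [2,5] + [2,3].
As a 12×6 matrix over Z this has rank 6, with invariant factors (1,1,1,1,1,1).

Reading off H_k = ker ∂_k / im ∂_{k+1}:

  H_0: rank C_0 − rank ∂_1 = 6 − 5 = 1, and the invariant factors of ∂_1 are all 1, so H_0 = Z.
  H_1: rank ker ∂_1 − rank ∂_2 = (12 − 5) − 6 = 1, and the invariant factors of ∂_2 are all 1, so H_1 = Z.
  H_2: rank ker ∂_2 − rank ∂_3 = (6 − 6) − 0 = 0, and there is no ∂_3, so H_2 = 0.

As a check, the Euler characteristic is 6 − 12 + 6 = 0, which agrees with 1 − 1 + 0 = 0.
(K is a triangulation of the cylinder S^1 x I.)

H_0 ≅ Z,  H_1 ≅ Z,  H_2 = 0.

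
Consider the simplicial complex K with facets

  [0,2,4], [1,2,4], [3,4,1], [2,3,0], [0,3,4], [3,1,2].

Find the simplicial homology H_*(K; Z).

Order the vertices as 0 < 1 < 2 < 3 < 4. Listing each simplex with vertices in this order, K has dimension 2 with simplices:

  0-simplices (5): [0], [1], [2], [3], [4]
  1-simplices (9): [0,2], [0,3], [0,4], [1,2], [1,3], [1,4], [2,3], [2,4], [3,4]
  2-simplices (6): [0,2,3], [0,2,4], [0,3,4], [1,2,3], [1,2,4], [1,3,4]

giving chain groups C_0 ≅ Z^5, C_1 ≅ Z^9, C_2 ≅ Z^6.

Boundary ∂_1: C_1 → C_0 sends each edge [p,q] (with p < q) to q − p. For instance
  ∂[3,4] = [4] − [3].
The 5×9 boundary matrix has rank 4 and Smith normal form diag(1,1,1,1).

The boundary map ∂_2: C_2 → C_1 sends each 2-simplex [p,q,r] to [q,r] − [p,r] + [p,q]. For instance
  ∂[1,2,4] = [2,4] − [1,4] + [1,2],
  ∂[0,3,4] = [3,4] − [0,4] + [0,3].
This gives a 9×6 integer matrix of rank 5; reducing to Smith normal form yields diagonal entries (1,1,1,1,1).

Now H_k = ker ∂_k / im ∂_{k+1}, so:

  H_0: rank C_0 − rank ∂_1 = 5 − 4 = 1, and the invariant factors of ∂_1 are all 1, so H_0 = Z.
  H_1: rank ker ∂_1 − rank ∂_2 = (9 − 4) − 5 = 0, and the invariant factors of ∂_2 are all 1, so H_1 = 0.
  H_2: rank ker ∂_2 − rank ∂_3 = (6 − 5) − 0 = 1, and there is no ∂_3, so H_2 = Z.

H_0 = Z,  H_1 = 0,  H_2 = Z.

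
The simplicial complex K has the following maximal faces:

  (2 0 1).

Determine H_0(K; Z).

We work with the vertex ordering 0 < 1 < 2. The simplices of K, each written with vertices in increasing order, are:

  0-simplices (3): [0], [1], [2]
  1-simplices (3): [0,1], [0,2], [1,2]
  2-simplices (1): [0,1,2]

so the chain groups are C_0 ≅ Z^3, C_1 ≅ Z^3, C_2 ≅ Z^1.

Boundary ∂_1: C_1 → C_0 is given by ∂[p,q] = [q] − [p]. For instance
  ∂[1,2] = [2] − [1].
This gives a 3×3 integer matrix of rank 2; reducing to Smith normal form yields diagonal entries (1,1).

∂_2: C_2 → C_1 sends each 2-simplex [p,q,r] to [q,r] − [p,r] + [p,q]. For instance
  ∂[0,1,2] = [1,2] − [0,2] + [0,1].
This gives a 3×1 integer matrix of rank 1; reducing to Smith normal form yields diagonal entries (1).

Reading off H_k = ker ∂_k / im ∂_{k+1}:

  H_0: rank C_0 − rank ∂_1 = 3 − 2 = 1, and the invariant factors of ∂_1 are all 1, so H_0 ≅ Z.

H_0 = Z.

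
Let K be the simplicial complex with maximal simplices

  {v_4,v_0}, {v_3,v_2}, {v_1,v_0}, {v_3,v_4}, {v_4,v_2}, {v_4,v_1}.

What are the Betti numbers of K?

We work with the vertex ordering v_0 < v_1 < v_2 < v_3 < v_4. The simplices of K, each written with vertices in increasing order, are:

  0-simplices (5): [v_0], [v_1], [v_2], [v_3], [v_4]
  1-simplices (6): [v_0,v_1], [v_0,v_4], [v_1,v_4], [v_2,v_3], [v_2,v_4], [v_3,v_4]

giving chain groups C_0 ≅ Z^5, C_1 ≅ Z^6.

∂_1: C_1 → C_0 is given by ∂[p,q] = [q] − [p]. For instance
  ∂[v_0,v_1] = [v_1] − [v_0].
The 5×6 boundary matrix has rank 4 and Smith normal form diag(1,1,1,1).

Reading off H_k = ker ∂_k / im ∂_{k+1}:

  H_0: rank C_0 − rank ∂_1 = 5 − 4 = 1, and the invariant factors of ∂_1 are all 1, so H_0 = Z.
  H_1: rank ker ∂_1 − rank ∂_2 = (6 − 4) − 0 = 2, and there is no ∂_2, so H_1 = Z^2.

As a check, the Euler characteristic is 5 − 6 = -1, which agrees with 1 − 2 = -1.

Hence the Betti numbers are b_0 = 1, b_1 = 2.

b_0 = 1, b_1 = 2.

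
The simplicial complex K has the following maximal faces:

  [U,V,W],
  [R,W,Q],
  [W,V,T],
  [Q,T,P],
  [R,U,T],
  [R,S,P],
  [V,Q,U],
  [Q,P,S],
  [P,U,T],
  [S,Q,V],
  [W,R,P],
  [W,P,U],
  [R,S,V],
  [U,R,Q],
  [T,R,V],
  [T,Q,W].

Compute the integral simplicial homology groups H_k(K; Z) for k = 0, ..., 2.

H_0 ≅ Z,  H_1 ≅ Z^2,  H_2 ≅ Z.

Take the total order P < Q < R < S < T < U < V < W on the vertex set. Then K (dimension 2) consists of the simplices:

  0-simplices (8): P, Q, R, S, T, U, V, W
  1-simplices (24): PQ, PR, PS, PT, PU, PW, QR, QS, QT, QU, QV, QW, RS, RT, RU, RV, RW, SV, TU, TV, TW, UV, UW, VW
  2-simplices (16): PQS, PQT, PRS, PRW, PTU, PUW, QRU, QRW, QSV, QTW, QUV, RSV, RTU, RTV, TVW, UVW

so the chain groups are C_0 ≅ Z^8, C_1 ≅ Z^24, C_2 ≅ Z^16.

∂_1: C_1 → C_0 sends each edge [p,q] (with p < q) to q − p.
The resulting 8×24 matrix has rank 7, and its Smith normal form has invariant factors (1,1,1,1,1,1,1).

Boundary ∂_2: C_2 → C_1 maps a triangle to the signed sum of its edges. For instance
  ∂QRW = RW − QW + QR,
  ∂PUW = UW − PW + PU.
This gives a 24×16 integer matrix of rank 15; reducing to Smith normal form yields diagonal entries (1,1,1,1,1,1,1,1,1,1,1,1,1,1,1).

Now H_k = ker ∂_k / im ∂_{k+1}, so:

  H_0: rank C_0 − rank ∂_1 = 8 − 7 = 1, and the invariant factors of ∂_1 are all 1, so H_0 ≅ Z.
  H_1: rank ker ∂_1 − rank ∂_2 = (24 − 7) − 15 = 2, and the invariant factors of ∂_2 are all 1, so H_1 ≅ Z^2.
  H_2: rank ker ∂_2 − rank ∂_3 = (16 − 15) − 0 = 1, and there is no ∂_3, so H_2 ≅ Z.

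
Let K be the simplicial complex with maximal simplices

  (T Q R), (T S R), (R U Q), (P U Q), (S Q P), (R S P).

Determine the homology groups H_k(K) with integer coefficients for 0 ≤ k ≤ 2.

H_0 ≅ Z,  H_1 ≅ Z,  H_2 = 0.

Order the vertices as P < Q < R < S < T < U. Listing each simplex with vertices in this order, K has dimension 2 with simplices:

  0-simplices (6): P, Q, R, S, T, U
  1-simplices (12): PQ, PR, PS, PU, QR, QS, QT, QU, RS, RT, RU, ST
  2-simplices (6): PQS, PQU, PRS, QRT, QRU, RST

so the chain groups are C_0 ≅ Z^6, C_1 ≅ Z^12, C_2 ≅ Z^6.

The boundary map ∂_1: C_1 → C_0 is given by ∂[p,q] = [q] − [p]. For instance
  ∂RS = S − R.
This gives a 6×12 integer matrix of rank 5; reducing to Smith normal form yields diagonal entries (1,1,1,1,1).

∂_2: C_2 → C_1 maps a triangle to the signed sum of its edges. For instance
  ∂PQU = QU − PU + PQ,
  ∂QRT = RT − QT + QR.
The resulting 12×6 matrix has rank 6, and its Smith normal form has invariant factors (1,1,1,1,1,1).

From H_k ≅ ker(∂_k) / im(∂_{k+1}) we obtain:

  H_0: rank C_0 − rank ∂_1 = 6 − 5 = 1, and the invariant factors of ∂_1 are all 1, so H_0 = Z.
  H_1: rank ker ∂_1 − rank ∂_2 = (12 − 5) − 6 = 1, and the invariant factors of ∂_2 are all 1, so H_1 = Z.
  H_2: rank ker ∂_2 − rank ∂_3 = (6 − 6) − 0 = 0, and there is no ∂_3, so H_2 = 0.

(K is a triangulation of the cylinder S^1 x I.)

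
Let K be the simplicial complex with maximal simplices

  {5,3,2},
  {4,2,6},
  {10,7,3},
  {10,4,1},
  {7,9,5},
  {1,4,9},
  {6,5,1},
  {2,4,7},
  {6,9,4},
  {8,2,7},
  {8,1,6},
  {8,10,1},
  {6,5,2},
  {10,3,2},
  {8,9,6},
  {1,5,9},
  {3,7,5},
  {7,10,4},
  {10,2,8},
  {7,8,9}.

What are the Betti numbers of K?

b_0 = 1, b_1 = 1, b_2 = 0.

Fix the vertex order 1 < 2 < 3 < 4 < 5 < 6 < 7 < 8 < 9 < 10 and write every simplex with vertices in increasing order. Then dim K = 2 and the simplices of K are:

  0-simplices (10): [1], [2], [3], [4], [5], [6], [7], [8], [9], [10]
  1-simplices (30): (30 of them)
  2-simplices (20): (20 of them)

Hence C_0 ≅ Z^10, C_1 ≅ Z^30, C_2 ≅ Z^20.

∂_1: C_1 → C_0 is given by ∂[p,q] = [q] − [p]. For instance
  ∂[2,7] = [7] − [2].
The 10×30 boundary matrix has rank 9 and Smith normal form diag(1,1,1,1,1,1,1,1,1).

Boundary ∂_2: C_2 → C_1 sends each 2-simplex [p,q,r] to [q,r] − [p,r] + [p,q]. For instance
  ∂[2,5,6] = [5,6] − [2,6] + [2,5],
  ∂[1,4,10] = [4,10] − [1,10] + [1,4].
The 30×20 boundary matrix has rank 20 and Smith normal form diag(1,1,1,1,1,1,1,1,1,1,1,1,1,1,1,1,1,1,1,2).

Reading off H_k = ker ∂_k / im ∂_{k+1}:

  H_0: rank C_0 − rank ∂_1 = 10 − 9 = 1, and the invariant factors of ∂_1 are all 1, so H_0 = Z.
  H_1: rank ker ∂_1 − rank ∂_2 = (30 − 9) − 20 = 1, and ∂_2 has invariant factor 2 > 1, so H_1 = Z ⊕ Z/2.
  H_2: rank ker ∂_2 − rank ∂_3 = (20 − 20) − 0 = 0, and there is no ∂_3, so H_2 = 0.

(K is a triangulation of the Klein bottle.)

Hence the Betti numbers are b_0 = 1, b_1 = 1, b_2 = 0.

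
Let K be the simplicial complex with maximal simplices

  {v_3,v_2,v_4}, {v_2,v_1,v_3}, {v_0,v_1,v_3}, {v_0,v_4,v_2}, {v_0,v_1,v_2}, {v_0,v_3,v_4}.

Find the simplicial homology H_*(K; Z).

K has 5 vertices, 9 edges, 6 triangles.
rank ∂_0 = 0, rank ∂_1 = 4 ⇒ b_0 = 5 − 0 − 4 = 1; all invariant factors of ∂_1 are 1 so no torsion. So H_0 = Z.
rank ∂_1 = 4, rank ∂_2 = 5 ⇒ b_1 = 9 − 4 − 5 = 0; all invariant factors of ∂_2 are 1 so no torsion. So H_1 = 0.
rank ∂_2 = 5, rank ∂_3 = 0 ⇒ b_2 = 6 − 5 − 0 = 1. So H_2 = Z.

H_0 ≅ Z,  H_1 = 0,  H_2 ≅ Z.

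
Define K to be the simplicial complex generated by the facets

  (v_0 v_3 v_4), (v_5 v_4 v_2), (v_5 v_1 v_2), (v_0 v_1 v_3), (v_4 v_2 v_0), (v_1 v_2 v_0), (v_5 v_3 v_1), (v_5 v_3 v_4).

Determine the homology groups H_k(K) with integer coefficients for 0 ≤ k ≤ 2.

H_0 ≅ Z,  H_1 = 0,  H_2 ≅ Z.

Order the vertices as v_0 < v_1 < v_2 < v_3 < v_4 < v_5. Listing each simplex with vertices in this order, K has dimension 2 with simplices:

  0-simplices (6): [v_0], [v_1], [v_2], [v_3], [v_4], [v_5]
  1-simplices (12): [v_0,v_1], [v_0,v_2], [v_0,v_3], [v_0,v_4], [v_1,v_2], [v_1,v_3], [v_1,v_5], [v_2,v_4], [v_2,v_5], [v_3,v_4], [v_3,v_5], [v_4,v_5]
  2-simplices (8): [v_0,v_1,v_2], [v_0,v_1,v_3], [v_0,v_2,v_4], [v_0,v_3,v_4], [v_1,v_2,v_5], [v_1,v_3,v_5], [v_2,v_4,v_5], [v_3,v_4,v_5]

giving chain groups C_0 ≅ Z^6, C_1 ≅ Z^12, C_2 ≅ Z^8.

Boundary ∂_1: C_1 → C_0 sends each edge [p,q] (with p < q) to q − p. For instance
  ∂[v_0,v_2] = [v_2] − [v_0].
The resulting 6×12 matrix has rank 5, and its Smith normal form has invariant factors (1,1,1,1,1).

The boundary map ∂_2: C_2 → C_1 maps a triangle to the signed sum of its edges. For instance
  ∂[v_1,v_3,v_5] = [v_3,v_5] − [v_1,v_5] + [v_1,v_3],
  ∂[v_3,v_4,v_5] = [v_4,v_5] − [v_3,v_5] + [v_3,v_4].
This gives a 12×8 integer matrix of rank 7; reducing to Smith normal form yields diagonal entries (1,1,1,1,1,1,1).

Now H_k = ker ∂_k / im ∂_{k+1}, so:

  H_0: rank C_0 − rank ∂_1 = 6 − 5 = 1, and the invariant factors of ∂_1 are all 1, so H_0 = Z.
  H_1: rank ker ∂_1 − rank ∂_2 = (12 − 5) − 7 = 0, and the invariant factors of ∂_2 are all 1, so H_1 = 0.
  H_2: rank ker ∂_2 − rank ∂_3 = (8 − 7) − 0 = 1, and there is no ∂_3, so H_2 = Z.

As a check, the Euler characteristic is 6 − 12 + 8 = 2, which agrees with 1 − 0 + 1 = 2.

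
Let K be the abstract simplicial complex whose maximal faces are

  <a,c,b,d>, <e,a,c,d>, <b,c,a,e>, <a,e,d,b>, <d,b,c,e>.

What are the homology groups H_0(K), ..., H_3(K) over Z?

We work with the vertex ordering a < b < c < d < e. The simplices of K, each written with vertices in increasing order, are:

  0-simplices (5): a, b, c, d, e
  1-simplices (10): ab, ac, ad, ae, bc, bd, be, cd, ce, de
  2-simplices (10): abc, abd, abe, acd, ace, ade, bcd, bce, bde, cde
  3-simplices (5): abcd, abce, abde, acde, bcde

Hence C_0 ≅ Z^5, C_1 ≅ Z^10, C_2 ≅ Z^10, C_3 ≅ Z^5.

The boundary map ∂_1: C_1 → C_0 is given by ∂[p,q] = [q] − [p]. For instance
  ∂bd = d − b.
The resulting 5×10 matrix has rank 4, and its Smith normal form has invariant factors (1,1,1,1).

Boundary ∂_2: C_2 → C_1 acts by ∂[p,q,r] = [q,r] − [p,r] + [p,q]. For instance
  ∂bde = de − be + bd,
  ∂ace = ce − ae + ac.
The resulting 10×10 matrix has rank 6, and its Smith normal form has invariant factors (1,1,1,1,1,1).

Boundary ∂_3: C_3 → C_2 sends each 3-simplex σ to the alternating sum Σ_i (−1)^i (σ with its i-th vertex removed). For instance
  ∂abcd = bcd − acd + abd − abc,
  ∂acde = cde − ade + ace − acd.
The resulting 10×5 matrix has rank 4, and its Smith normal form has invariant factors (1,1,1,1).

From H_k ≅ ker(∂_k) / im(∂_{k+1}) we obtain:

  H_0: rank C_0 − rank ∂_1 = 5 − 4 = 1, and the invariant factors of ∂_1 are all 1, so H_0 ≅ Z.
  H_1: rank ker ∂_1 − rank ∂_2 = (10 − 4) − 6 = 0, and the invariant factors of ∂_2 are all 1, so H_1 ≅ 0.
  H_2: rank ker ∂_2 − rank ∂_3 = (10 − 6) − 4 = 0, and the invariant factors of ∂_3 are all 1, so H_2 ≅ 0.
  H_3: rank ker ∂_3 − rank ∂_4 = (5 − 4) − 0 = 1, and there is no ∂_4, so H_3 ≅ Z.

As a check, the Euler characteristic is 5 − 10 + 10 − 5 = 0, which agrees with 1 − 0 + 0 − 1 = 0.
(K is a triangulation of the 3-sphere S^3.)

H_0 = Z,  H_1 = 0,  H_2 = 0,  H_3 = Z.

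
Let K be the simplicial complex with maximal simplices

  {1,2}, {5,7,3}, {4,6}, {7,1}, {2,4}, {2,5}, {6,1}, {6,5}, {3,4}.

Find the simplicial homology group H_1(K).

H_1 ≅ Z^4.

Fix the vertex order 1 < 2 < 3 < 4 < 5 < 6 < 7 and write every simplex with vertices in increasing order. Then dim K = 2 and the simplices of K are:

  0-simplices (7): [1], [2], [3], [4], [5], [6], [7]
  1-simplices (11): [1,2], [1,6], [1,7], [2,4], [2,5], [3,4], [3,5], [3,7], [4,6], [5,6], [5,7]
  2-simplices (1): [3,5,7]

giving chain groups C_0 ≅ Z^7, C_1 ≅ Z^11, C_2 ≅ Z^1.

Boundary ∂_1: C_1 → C_0 sends each edge [p,q] (with p < q) to q − p. For instance
  ∂[3,4] = [4] − [3].
This gives a 7×11 integer matrix of rank 6; reducing to Smith normal form yields diagonal entries (1,1,1,1,1,1).

∂_2: C_2 → C_1 maps a triangle to the signed sum of its edges. For instance
  ∂[3,5,7] = [5,7] − [3,7] + [3,5].
As a 11×1 matrix over Z this has rank 1, with invariant factors (1).

Now H_k = ker ∂_k / im ∂_{k+1}, so:

  H_1: rank ker ∂_1 − rank ∂_2 = (11 − 6) − 1 = 4, and the invariant factors of ∂_2 are all 1, so H_1 ≅ Z^4.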